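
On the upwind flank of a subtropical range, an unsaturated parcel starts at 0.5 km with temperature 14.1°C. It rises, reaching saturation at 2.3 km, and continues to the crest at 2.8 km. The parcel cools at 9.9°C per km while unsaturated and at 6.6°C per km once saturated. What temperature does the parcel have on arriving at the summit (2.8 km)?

Dry to 2300 m: -9.9 × 1.8 km = -17.82°C, so T = -3.72°C.
Saturated to 2800 m: -6.6 × 0.5 km = -3.3°C, so T = -7.02°C.

-7.02°C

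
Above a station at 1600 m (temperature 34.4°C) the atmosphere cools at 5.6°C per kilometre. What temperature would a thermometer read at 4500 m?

1600–4500 m, environmental: Δz = 2.9 km ⇒ ΔT = -16.24°C; T = 18.16°C

18.16°C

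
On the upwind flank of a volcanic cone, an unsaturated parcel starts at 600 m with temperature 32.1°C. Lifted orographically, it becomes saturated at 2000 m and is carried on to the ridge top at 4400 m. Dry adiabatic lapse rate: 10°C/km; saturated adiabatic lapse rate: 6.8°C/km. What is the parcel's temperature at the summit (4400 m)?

Dry to 2000 m: -10 × 1.4 km = -14°C, so T = 18.1°C.
Saturated to 4400 m: -6.8 × 2.4 km = -16.32°C, so T = 1.78°C.

1.78°C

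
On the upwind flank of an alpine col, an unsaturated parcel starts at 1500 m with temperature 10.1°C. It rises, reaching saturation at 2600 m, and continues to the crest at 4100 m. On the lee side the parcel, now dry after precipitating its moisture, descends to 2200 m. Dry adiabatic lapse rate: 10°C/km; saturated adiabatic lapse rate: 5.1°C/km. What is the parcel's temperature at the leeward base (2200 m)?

10.45°C

Dry to 2600 m: -10 × 1.1 km = -11°C, so T = -0.9°C.
Saturated to 4100 m: -5.1 × 1.5 km = -7.65°C, so T = -8.55°C.
Dry descent to 2200 m: +10 × 1.9 km = +19°C, so T = 10.45°C.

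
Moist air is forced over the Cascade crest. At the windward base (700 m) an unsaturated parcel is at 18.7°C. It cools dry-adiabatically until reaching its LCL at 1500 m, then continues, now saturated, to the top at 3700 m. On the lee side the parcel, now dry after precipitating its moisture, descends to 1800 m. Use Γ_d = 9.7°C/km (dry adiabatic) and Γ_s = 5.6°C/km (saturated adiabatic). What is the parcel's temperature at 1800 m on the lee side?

From 700 m to 1500 m (dry): cools by 9.7 × 0.8 = 7.76°C, giving 10.94°C.
From 1500 m to 3700 m (saturated): cools by 5.6 × 2.2 = 12.32°C, giving -1.38°C.
From 3700 m to 1800 m (dry descent): warms by 9.7 × 1.9 = 18.43°C, giving 17.05°C.

17.05°C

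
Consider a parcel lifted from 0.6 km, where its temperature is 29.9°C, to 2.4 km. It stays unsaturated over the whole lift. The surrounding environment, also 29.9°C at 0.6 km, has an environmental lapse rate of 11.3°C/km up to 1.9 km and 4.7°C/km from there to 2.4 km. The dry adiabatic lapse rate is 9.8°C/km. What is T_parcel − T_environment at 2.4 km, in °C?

Parcel:
  From 600 m to 2400 m (dry): cools by 9.8 × 1.8 = 17.64°C, giving 12.26°C.
Environment:
  From 600 m to 1900 m (environment, lower layer): cools by 11.3 × 1.3 = 14.69°C, giving 15.21°C.
  From 1900 m to 2400 m (environment, upper layer): cools by 4.7 × 0.5 = 2.35°C, giving 12.86°C.
T_parcel − T_env = 12.26 − 12.86 = -0.6°C

-0.6°C (parcel cooler than environment)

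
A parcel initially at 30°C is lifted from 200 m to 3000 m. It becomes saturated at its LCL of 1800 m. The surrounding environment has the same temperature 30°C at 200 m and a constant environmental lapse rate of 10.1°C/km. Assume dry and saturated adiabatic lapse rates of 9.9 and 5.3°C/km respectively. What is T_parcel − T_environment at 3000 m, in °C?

Parcel:
  From 200 m to 1800 m (dry): cools by 9.9 × 1.6 = 15.84°C, giving 14.16°C.
  From 1800 m to 3000 m (saturated): cools by 5.3 × 1.2 = 6.36°C, giving 7.8°C.
Environment:
  From 200 m to 3000 m (environment): cools by 10.1 × 2.8 = 28.28°C, giving 1.72°C.
T_parcel − T_env = 7.8 − 1.72 = +6.08°C

+6.08°C (parcel warmer than environment)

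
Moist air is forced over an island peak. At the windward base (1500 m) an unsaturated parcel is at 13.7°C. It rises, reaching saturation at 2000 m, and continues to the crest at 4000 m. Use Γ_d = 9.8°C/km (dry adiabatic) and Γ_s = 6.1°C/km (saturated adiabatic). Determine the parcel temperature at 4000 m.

-3.4°C

Dry to 2000 m: -9.8 × 0.5 km = -4.9°C, so T = 8.8°C.
Saturated to 4000 m: -6.1 × 2 km = -12.2°C, so T = -3.4°C.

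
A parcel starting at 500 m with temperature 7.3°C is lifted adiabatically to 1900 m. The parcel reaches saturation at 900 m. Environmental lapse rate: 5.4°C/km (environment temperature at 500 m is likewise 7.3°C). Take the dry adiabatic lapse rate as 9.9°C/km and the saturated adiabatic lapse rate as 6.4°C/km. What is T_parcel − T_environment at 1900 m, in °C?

Parcel:
  Dry to 900 m: -9.9 × 0.4 km = -3.96°C, so T = 3.34°C.
  Saturated to 1900 m: -6.4 × 1 km = -6.4°C, so T = -3.06°C.
Environment:
  Environment to 1900 m: -5.4 × 1.4 km = -7.56°C, so T = -0.26°C.
T_parcel − T_env = -3.06 − (-0.26) = -2.8°C

-2.8°C (parcel cooler than environment)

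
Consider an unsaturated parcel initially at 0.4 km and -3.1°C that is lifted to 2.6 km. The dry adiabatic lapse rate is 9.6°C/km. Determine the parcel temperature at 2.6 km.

400–2600 m, dry adiabatic: Δz = 2.2 km ⇒ ΔT = -21.12°C; T = -24.22°C

-24.22°C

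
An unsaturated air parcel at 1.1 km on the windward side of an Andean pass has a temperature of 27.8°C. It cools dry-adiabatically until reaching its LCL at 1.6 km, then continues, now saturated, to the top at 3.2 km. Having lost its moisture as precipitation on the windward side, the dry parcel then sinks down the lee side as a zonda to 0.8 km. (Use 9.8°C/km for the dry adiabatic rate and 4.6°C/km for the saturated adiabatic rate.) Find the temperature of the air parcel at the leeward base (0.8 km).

39.06°C

Dry to 1600 m: -9.8 × 0.5 km = -4.9°C, so T = 22.9°C.
Saturated to 3200 m: -4.6 × 1.6 km = -7.36°C, so T = 15.54°C.
Dry descent to 800 m: +9.8 × 2.4 km = +23.52°C, so T = 39.06°C.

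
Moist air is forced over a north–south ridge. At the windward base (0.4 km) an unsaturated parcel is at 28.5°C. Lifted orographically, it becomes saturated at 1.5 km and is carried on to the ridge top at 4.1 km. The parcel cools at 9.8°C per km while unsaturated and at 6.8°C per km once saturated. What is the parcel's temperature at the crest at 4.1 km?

From 400 m to 1500 m (dry): cools by 9.8 × 1.1 = 10.78°C, giving 17.72°C.
From 1500 m to 4100 m (saturated): cools by 6.8 × 2.6 = 17.68°C, giving 0.04°C.

0.04°C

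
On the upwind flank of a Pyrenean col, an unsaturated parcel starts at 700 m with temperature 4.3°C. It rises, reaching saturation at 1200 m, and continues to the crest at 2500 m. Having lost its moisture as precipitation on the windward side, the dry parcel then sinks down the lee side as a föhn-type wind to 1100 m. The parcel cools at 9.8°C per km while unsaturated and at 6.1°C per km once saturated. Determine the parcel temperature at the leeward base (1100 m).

700–1200 m, dry: Δz = 0.5 km ⇒ ΔT = -4.9°C; T = -0.6°C
1200–2500 m, saturated: Δz = 1.3 km ⇒ ΔT = -7.93°C; T = -8.53°C
2500–1100 m, dry descent: Δz = 1.4 km ⇒ ΔT = +13.72°C; T = 5.19°C

5.19°C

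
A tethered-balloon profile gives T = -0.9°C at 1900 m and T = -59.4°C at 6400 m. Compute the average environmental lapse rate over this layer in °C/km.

13°C/km

Γ = −ΔT/Δz = (-0.9 − (-59.4)) / (6400 − 1900) m
  = 58.5°C / 4.5 km = 13°C/km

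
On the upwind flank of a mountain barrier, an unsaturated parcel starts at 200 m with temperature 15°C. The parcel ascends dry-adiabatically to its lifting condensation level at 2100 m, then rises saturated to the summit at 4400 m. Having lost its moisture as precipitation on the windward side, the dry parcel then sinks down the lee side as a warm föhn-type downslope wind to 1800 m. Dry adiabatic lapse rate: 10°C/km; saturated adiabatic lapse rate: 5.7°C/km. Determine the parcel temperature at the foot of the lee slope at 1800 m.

200–2100 m, dry: Δz = 1.9 km ⇒ ΔT = -19°C; T = -4°C
2100–4400 m, saturated: Δz = 2.3 km ⇒ ΔT = -13.11°C; T = -17.11°C
4400–1800 m, dry descent: Δz = 2.6 km ⇒ ΔT = +26°C; T = 8.89°C

8.89°C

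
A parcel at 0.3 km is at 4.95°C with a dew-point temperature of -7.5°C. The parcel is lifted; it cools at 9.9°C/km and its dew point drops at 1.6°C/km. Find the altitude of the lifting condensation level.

1.8 km

T and T_d converge at 9.9 − 1.6 = 8.3°C per km
Height above start = (4.95 − (-7.5)) / 8.3 = 1.5 km
LCL altitude = 300 m + 1500 m = 1800 m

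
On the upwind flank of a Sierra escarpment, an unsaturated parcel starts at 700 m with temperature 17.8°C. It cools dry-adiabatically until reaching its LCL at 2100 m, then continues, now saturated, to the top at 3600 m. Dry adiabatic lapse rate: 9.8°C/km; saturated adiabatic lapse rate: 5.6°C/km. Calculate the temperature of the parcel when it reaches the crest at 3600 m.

-4.32°C

From 700 m to 2100 m (dry): cools by 9.8 × 1.4 = 13.72°C, giving 4.08°C.
From 2100 m to 3600 m (saturated): cools by 5.6 × 1.5 = 8.4°C, giving -4.32°C.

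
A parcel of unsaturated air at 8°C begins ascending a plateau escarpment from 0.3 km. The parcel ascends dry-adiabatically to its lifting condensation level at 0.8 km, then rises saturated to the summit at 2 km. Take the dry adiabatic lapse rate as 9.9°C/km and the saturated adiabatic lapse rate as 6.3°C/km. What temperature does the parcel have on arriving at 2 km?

Dry to 800 m: -9.9 × 0.5 km = -4.95°C, so T = 3.05°C.
Saturated to 2000 m: -6.3 × 1.2 km = -7.56°C, so T = -4.51°C.

-4.51°C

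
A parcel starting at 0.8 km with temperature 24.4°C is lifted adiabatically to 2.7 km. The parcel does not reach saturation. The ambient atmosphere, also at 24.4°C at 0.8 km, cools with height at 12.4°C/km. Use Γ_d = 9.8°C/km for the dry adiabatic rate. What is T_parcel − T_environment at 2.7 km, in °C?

Parcel:
  From 800 m to 2700 m (dry): cools by 9.8 × 1.9 = 18.62°C, giving 5.78°C.
Environment:
  From 800 m to 2700 m (environment): cools by 12.4 × 1.9 = 23.56°C, giving 0.84°C.
T_parcel − T_env = 5.78 − 0.84 = +4.94°C

+4.94°C (parcel warmer than environment)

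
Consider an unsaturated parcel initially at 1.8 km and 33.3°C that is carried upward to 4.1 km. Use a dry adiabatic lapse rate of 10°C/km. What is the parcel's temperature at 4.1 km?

1800–4100 m, dry adiabatic: Δz = 2.3 km ⇒ ΔT = -23°C; T = 10.3°C

10.3°C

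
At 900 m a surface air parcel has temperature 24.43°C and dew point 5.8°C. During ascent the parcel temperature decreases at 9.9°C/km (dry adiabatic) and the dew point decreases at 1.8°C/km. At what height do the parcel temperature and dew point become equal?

3200 m

T and T_d converge at 9.9 − 1.8 = 8.1°C per km
Height above start = (24.43 − 5.8) / 8.1 = 2.3 km
LCL altitude = 900 m + 2300 m = 3200 m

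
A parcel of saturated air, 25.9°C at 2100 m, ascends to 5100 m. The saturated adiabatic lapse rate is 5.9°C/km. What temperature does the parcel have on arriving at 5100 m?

Saturated adiabatic to 5100 m: -5.9 × 3 km = -17.7°C, so T = 8.2°C.

8.2°C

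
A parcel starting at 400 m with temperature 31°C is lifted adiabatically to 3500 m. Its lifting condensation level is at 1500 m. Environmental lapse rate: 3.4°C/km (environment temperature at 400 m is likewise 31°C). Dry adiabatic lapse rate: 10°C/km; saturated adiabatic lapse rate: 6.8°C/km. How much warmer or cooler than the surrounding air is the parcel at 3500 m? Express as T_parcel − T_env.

Parcel:
  From 400 m to 1500 m (dry): cools by 10 × 1.1 = 11°C, giving 20°C.
  From 1500 m to 3500 m (saturated): cools by 6.8 × 2 = 13.6°C, giving 6.4°C.
Environment:
  From 400 m to 3500 m (environment): cools by 3.4 × 3.1 = 10.54°C, giving 20.46°C.
T_parcel − T_env = 6.4 − 20.46 = -14.06°C

-14.06°C (parcel cooler than environment)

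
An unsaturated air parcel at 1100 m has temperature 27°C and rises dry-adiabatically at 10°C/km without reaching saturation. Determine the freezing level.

Height above start = (27 − 0) / 10 = 2.7 km
Altitude = 1100 m + 2700 m = 3800 m

3800 m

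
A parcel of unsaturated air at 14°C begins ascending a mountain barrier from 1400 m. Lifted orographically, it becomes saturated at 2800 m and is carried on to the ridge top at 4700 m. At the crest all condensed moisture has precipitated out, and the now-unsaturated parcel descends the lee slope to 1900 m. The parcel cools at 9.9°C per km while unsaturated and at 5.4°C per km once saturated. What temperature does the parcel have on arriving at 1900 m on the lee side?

1400–2800 m, dry: Δz = 1.4 km ⇒ ΔT = -13.86°C; T = 0.14°C
2800–4700 m, saturated: Δz = 1.9 km ⇒ ΔT = -10.26°C; T = -10.12°C
4700–1900 m, dry descent: Δz = 2.8 km ⇒ ΔT = +27.72°C; T = 17.6°C

17.6°C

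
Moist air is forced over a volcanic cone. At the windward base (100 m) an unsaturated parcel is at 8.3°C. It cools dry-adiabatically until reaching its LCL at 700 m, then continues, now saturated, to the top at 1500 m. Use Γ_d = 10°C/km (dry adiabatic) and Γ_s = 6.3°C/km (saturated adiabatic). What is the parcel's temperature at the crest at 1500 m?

From 100 m to 700 m (dry): cools by 10 × 0.6 = 6°C, giving 2.3°C.
From 700 m to 1500 m (saturated): cools by 6.3 × 0.8 = 5.04°C, giving -2.74°C.

-2.74°C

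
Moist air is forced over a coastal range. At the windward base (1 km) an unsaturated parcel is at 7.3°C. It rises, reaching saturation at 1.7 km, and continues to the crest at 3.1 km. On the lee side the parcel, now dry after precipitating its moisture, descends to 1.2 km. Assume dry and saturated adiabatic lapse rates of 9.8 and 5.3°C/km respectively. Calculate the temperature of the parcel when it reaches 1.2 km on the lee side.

1000–1700 m, dry: Δz = 0.7 km ⇒ ΔT = -6.86°C; T = 0.44°C
1700–3100 m, saturated: Δz = 1.4 km ⇒ ΔT = -7.42°C; T = -6.98°C
3100–1200 m, dry descent: Δz = 1.9 km ⇒ ΔT = +18.62°C; T = 11.64°C

11.64°C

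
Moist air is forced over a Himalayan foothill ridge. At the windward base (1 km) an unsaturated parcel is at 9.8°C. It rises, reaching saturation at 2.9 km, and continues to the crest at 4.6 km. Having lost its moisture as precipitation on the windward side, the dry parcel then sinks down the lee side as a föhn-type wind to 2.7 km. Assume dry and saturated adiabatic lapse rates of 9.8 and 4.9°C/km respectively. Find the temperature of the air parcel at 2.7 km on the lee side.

1000 → 2900 m (dry, 9.8°C/km): ΔT = -9.8 × 1.9 = -18.62°C → T = -8.82°C
2900 → 4600 m (saturated, 4.9°C/km): ΔT = -4.9 × 1.7 = -8.33°C → T = -17.15°C
4600 → 2700 m (dry descent, 9.8°C/km): ΔT = +9.8 × 1.9 = +18.62°C → T = 1.47°C

1.47°C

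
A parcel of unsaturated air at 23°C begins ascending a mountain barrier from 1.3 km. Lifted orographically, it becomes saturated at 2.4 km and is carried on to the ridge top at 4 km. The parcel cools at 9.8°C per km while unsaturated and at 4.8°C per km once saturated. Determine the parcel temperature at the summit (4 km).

4.54°C

1300 → 2400 m (dry, 9.8°C/km): ΔT = -9.8 × 1.1 = -10.78°C → T = 12.22°C
2400 → 4000 m (saturated, 4.8°C/km): ΔT = -4.8 × 1.6 = -7.68°C → T = 4.54°C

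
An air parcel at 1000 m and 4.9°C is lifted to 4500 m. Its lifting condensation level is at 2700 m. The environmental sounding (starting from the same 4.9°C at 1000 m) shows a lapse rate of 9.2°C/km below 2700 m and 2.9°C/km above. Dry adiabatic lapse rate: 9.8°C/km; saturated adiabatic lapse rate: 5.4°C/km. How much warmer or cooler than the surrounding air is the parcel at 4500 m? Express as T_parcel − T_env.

-5.52°C (parcel cooler than environment)

Parcel:
  1000–2700 m, dry: Δz = 1.7 km ⇒ ΔT = -16.66°C; T = -11.76°C
  2700–4500 m, saturated: Δz = 1.8 km ⇒ ΔT = -9.72°C; T = -21.48°C
Environment:
  1000–2700 m, environment, lower layer: Δz = 1.7 km ⇒ ΔT = -15.64°C; T = -10.74°C
  2700–4500 m, environment, upper layer: Δz = 1.8 km ⇒ ΔT = -5.22°C; T = -15.96°C
T_parcel − T_env = -21.48 − (-15.96) = -5.52°C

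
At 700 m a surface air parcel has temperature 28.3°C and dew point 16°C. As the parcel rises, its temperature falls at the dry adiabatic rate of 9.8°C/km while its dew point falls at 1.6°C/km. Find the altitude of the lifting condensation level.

T and T_d converge at 9.8 − 1.6 = 8.2°C per km
Height above start = (28.3 − 16) / 8.2 = 1.5 km
LCL altitude = 700 m + 1500 m = 2200 m

2200 m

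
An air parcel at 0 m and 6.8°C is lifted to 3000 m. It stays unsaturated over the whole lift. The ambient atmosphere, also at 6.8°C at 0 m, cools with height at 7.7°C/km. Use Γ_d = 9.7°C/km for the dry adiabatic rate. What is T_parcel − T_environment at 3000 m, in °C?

Parcel:
  0–3000 m, dry: Δz = 3 km ⇒ ΔT = -29.1°C; T = -22.3°C
Environment:
  0–3000 m, environment: Δz = 3 km ⇒ ΔT = -23.1°C; T = -16.3°C
T_parcel − T_env = -22.3 − (-16.3) = -6°C

-6°C (parcel cooler than environment)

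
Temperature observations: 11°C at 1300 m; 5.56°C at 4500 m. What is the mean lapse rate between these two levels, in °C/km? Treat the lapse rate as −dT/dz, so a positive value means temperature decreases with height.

1.7°C/km

Γ = −ΔT/Δz = (11 − 5.56) / (4500 − 1300) m
  = 5.44°C / 3.2 km = 1.7°C/km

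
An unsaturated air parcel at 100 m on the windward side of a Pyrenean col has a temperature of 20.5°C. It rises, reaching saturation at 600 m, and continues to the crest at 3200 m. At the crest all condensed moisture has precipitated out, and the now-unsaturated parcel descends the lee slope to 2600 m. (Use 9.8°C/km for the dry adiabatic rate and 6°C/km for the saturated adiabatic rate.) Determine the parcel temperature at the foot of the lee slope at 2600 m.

5.88°C

100 → 600 m (dry, 9.8°C/km): ΔT = -9.8 × 0.5 = -4.9°C → T = 15.6°C
600 → 3200 m (saturated, 6°C/km): ΔT = -6 × 2.6 = -15.6°C → T = 0°C
3200 → 2600 m (dry descent, 9.8°C/km): ΔT = +9.8 × 0.6 = +5.88°C → T = 5.88°C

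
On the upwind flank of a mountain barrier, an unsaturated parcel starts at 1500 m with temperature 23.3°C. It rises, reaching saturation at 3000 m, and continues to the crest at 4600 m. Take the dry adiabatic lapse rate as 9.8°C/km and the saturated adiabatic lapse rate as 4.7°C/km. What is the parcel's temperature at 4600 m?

From 1500 m to 3000 m (dry): cools by 9.8 × 1.5 = 14.7°C, giving 8.6°C.
From 3000 m to 4600 m (saturated): cools by 4.7 × 1.6 = 7.52°C, giving 1.08°C.

1.08°C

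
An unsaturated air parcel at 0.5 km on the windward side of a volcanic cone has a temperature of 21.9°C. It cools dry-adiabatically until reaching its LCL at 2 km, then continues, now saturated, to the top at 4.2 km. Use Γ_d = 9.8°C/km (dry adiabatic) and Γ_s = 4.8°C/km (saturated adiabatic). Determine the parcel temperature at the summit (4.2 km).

500 → 2000 m (dry, 9.8°C/km): ΔT = -9.8 × 1.5 = -14.7°C → T = 7.2°C
2000 → 4200 m (saturated, 4.8°C/km): ΔT = -4.8 × 2.2 = -10.56°C → T = -3.36°C

-3.36°C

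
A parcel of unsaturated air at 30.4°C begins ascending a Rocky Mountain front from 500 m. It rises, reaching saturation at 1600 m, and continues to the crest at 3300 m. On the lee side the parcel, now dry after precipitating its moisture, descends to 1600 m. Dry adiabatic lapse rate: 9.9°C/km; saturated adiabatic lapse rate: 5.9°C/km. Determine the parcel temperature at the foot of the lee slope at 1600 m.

26.31°C

500–1600 m, dry: Δz = 1.1 km ⇒ ΔT = -10.89°C; T = 19.51°C
1600–3300 m, saturated: Δz = 1.7 km ⇒ ΔT = -10.03°C; T = 9.48°C
3300–1600 m, dry descent: Δz = 1.7 km ⇒ ΔT = +16.83°C; T = 26.31°C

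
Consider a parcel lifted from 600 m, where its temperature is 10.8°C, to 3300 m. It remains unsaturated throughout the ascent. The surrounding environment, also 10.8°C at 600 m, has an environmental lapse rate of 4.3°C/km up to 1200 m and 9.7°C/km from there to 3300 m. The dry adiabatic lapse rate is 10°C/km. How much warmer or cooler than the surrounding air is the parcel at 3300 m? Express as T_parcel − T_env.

-4.05°C (parcel cooler than environment)

Parcel:
  From 600 m to 3300 m (dry): cools by 10 × 2.7 = 27°C, giving -16.2°C.
Environment:
  From 600 m to 1200 m (environment, lower layer): cools by 4.3 × 0.6 = 2.58°C, giving 8.22°C.
  From 1200 m to 3300 m (environment, upper layer): cools by 9.7 × 2.1 = 20.37°C, giving -12.15°C.
T_parcel − T_env = -16.2 − (-12.15) = -4.05°C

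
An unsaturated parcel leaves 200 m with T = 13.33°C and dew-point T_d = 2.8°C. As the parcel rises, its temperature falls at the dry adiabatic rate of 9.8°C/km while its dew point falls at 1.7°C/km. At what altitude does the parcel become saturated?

1500 m

T and T_d converge at 9.8 − 1.7 = 8.1°C per km
Height above start = (13.33 − 2.8) / 8.1 = 1.3 km
LCL altitude = 200 m + 1300 m = 1500 m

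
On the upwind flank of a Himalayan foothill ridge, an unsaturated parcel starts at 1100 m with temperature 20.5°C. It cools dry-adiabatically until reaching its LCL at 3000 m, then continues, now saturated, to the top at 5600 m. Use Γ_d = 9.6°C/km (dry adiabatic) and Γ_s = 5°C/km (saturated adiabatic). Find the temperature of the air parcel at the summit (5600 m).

1100 → 3000 m (dry, 9.6°C/km): ΔT = -9.6 × 1.9 = -18.24°C → T = 2.26°C
3000 → 5600 m (saturated, 5°C/km): ΔT = -5 × 2.6 = -13°C → T = -10.74°C

-10.74°C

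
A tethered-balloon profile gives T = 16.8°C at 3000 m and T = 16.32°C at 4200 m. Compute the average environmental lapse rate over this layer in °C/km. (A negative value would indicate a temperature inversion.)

Γ = −ΔT/Δz = (16.8 − 16.32) / (4200 − 3000) m
  = 0.48°C / 1.2 km = 0.4°C/km

0.4°C/km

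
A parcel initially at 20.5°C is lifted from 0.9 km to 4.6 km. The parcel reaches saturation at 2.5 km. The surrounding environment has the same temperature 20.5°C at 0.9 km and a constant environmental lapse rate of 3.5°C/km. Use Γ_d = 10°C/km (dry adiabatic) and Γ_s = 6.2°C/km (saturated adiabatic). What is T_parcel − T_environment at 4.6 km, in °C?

Parcel:
  From 900 m to 2500 m (dry): cools by 10 × 1.6 = 16°C, giving 4.5°C.
  From 2500 m to 4600 m (saturated): cools by 6.2 × 2.1 = 13.02°C, giving -8.52°C.
Environment:
  From 900 m to 4600 m (environment): cools by 3.5 × 3.7 = 12.95°C, giving 7.55°C.
T_parcel − T_env = -8.52 − 7.55 = -16.07°C

-16.07°C (parcel cooler than environment)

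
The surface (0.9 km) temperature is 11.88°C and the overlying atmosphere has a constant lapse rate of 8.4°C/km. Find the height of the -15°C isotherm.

4.1 km

Height above start = (11.88 − (-15)) / 8.4 = 3.2 km
Altitude = 900 m + 3200 m = 4100 m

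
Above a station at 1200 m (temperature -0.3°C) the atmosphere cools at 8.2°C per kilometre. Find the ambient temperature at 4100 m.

-24.08°C

From 1200 m to 4100 m (environmental): cools by 8.2 × 2.9 = 23.78°C, giving -24.08°C.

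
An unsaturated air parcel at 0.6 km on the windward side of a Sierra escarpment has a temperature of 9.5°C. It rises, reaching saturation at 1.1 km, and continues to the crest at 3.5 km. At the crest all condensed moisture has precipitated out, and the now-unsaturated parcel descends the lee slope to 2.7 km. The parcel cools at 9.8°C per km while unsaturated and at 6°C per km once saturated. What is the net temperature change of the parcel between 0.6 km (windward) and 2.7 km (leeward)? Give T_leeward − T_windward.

Dry to 1100 m: -9.8 × 0.5 km = -4.9°C, so T = 4.6°C.
Saturated to 3500 m: -6 × 2.4 km = -14.4°C, so T = -9.8°C.
Dry descent to 2700 m: +9.8 × 0.8 km = +7.84°C, so T = -1.96°C.
Net change vs windward start: -1.96 − 9.5 = -11.46°C

-11.46°C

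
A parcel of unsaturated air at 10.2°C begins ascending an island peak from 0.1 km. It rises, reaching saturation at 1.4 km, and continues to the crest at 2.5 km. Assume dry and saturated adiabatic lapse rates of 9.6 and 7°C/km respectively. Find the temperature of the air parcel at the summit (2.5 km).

-9.98°C

Dry to 1400 m: -9.6 × 1.3 km = -12.48°C, so T = -2.28°C.
Saturated to 2500 m: -7 × 1.1 km = -7.7°C, so T = -9.98°C.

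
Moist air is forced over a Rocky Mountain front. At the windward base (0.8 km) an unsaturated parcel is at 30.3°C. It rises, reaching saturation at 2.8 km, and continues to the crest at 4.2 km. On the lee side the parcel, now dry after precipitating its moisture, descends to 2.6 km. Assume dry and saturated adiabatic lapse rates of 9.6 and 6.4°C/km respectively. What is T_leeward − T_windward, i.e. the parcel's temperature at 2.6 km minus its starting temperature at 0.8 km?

-12.8°C

800–2800 m, dry: Δz = 2 km ⇒ ΔT = -19.2°C; T = 11.1°C
2800–4200 m, saturated: Δz = 1.4 km ⇒ ΔT = -8.96°C; T = 2.14°C
4200–2600 m, dry descent: Δz = 1.6 km ⇒ ΔT = +15.36°C; T = 17.5°C
Net change vs windward start: 17.5 − 30.3 = -12.8°C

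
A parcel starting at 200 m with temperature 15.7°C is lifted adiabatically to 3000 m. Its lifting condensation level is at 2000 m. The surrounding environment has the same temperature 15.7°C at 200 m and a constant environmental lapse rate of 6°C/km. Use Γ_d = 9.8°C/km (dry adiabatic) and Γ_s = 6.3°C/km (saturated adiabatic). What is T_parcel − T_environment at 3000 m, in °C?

-7.14°C (parcel cooler than environment)

Parcel:
  200–2000 m, dry: Δz = 1.8 km ⇒ ΔT = -17.64°C; T = -1.94°C
  2000–3000 m, saturated: Δz = 1 km ⇒ ΔT = -6.3°C; T = -8.24°C
Environment:
  200–3000 m, environment: Δz = 2.8 km ⇒ ΔT = -16.8°C; T = -1.1°C
T_parcel − T_env = -8.24 − (-1.1) = -7.14°C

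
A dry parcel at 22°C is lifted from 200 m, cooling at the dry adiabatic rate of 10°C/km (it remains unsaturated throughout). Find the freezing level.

Height above start = (22 − 0) / 10 = 2.2 km
Altitude = 200 m + 2200 m = 2400 m

2400 m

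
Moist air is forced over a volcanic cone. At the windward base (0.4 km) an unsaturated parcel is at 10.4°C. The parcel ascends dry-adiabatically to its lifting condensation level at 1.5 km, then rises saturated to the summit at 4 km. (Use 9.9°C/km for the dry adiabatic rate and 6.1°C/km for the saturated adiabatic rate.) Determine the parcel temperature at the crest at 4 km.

Dry to 1500 m: -9.9 × 1.1 km = -10.89°C, so T = -0.49°C.
Saturated to 4000 m: -6.1 × 2.5 km = -15.25°C, so T = -15.74°C.

-15.74°C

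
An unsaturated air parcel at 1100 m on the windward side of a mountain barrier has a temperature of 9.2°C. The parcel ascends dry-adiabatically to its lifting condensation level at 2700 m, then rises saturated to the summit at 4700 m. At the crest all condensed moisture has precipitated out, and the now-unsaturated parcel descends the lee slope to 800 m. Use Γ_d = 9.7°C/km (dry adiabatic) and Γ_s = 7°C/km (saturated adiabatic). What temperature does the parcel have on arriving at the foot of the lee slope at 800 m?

Dry to 2700 m: -9.7 × 1.6 km = -15.52°C, so T = -6.32°C.
Saturated to 4700 m: -7 × 2 km = -14°C, so T = -20.32°C.
Dry descent to 800 m: +9.7 × 3.9 km = +37.83°C, so T = 17.51°C.

17.51°C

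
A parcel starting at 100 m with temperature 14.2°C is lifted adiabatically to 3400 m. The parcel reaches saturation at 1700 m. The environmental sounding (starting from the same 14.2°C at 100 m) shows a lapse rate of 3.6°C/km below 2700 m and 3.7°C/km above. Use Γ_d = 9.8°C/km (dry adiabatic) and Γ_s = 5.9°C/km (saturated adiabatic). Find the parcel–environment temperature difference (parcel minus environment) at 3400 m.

-13.76°C (parcel cooler than environment)

Parcel:
  100–1700 m, dry: Δz = 1.6 km ⇒ ΔT = -15.68°C; T = -1.48°C
  1700–3400 m, saturated: Δz = 1.7 km ⇒ ΔT = -10.03°C; T = -11.51°C
Environment:
  100–2700 m, environment, lower layer: Δz = 2.6 km ⇒ ΔT = -9.36°C; T = 4.84°C
  2700–3400 m, environment, upper layer: Δz = 0.7 km ⇒ ΔT = -2.59°C; T = 2.25°C
T_parcel − T_env = -11.51 − 2.25 = -13.76°C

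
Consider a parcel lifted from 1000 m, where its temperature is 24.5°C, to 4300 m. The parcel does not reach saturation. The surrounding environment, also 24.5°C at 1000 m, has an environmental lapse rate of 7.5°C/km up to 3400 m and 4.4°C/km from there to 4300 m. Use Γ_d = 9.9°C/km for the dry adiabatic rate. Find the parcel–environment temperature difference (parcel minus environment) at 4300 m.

Parcel:
  Dry to 4300 m: -9.9 × 3.3 km = -32.67°C, so T = -8.17°C.
Environment:
  Environment, lower layer to 3400 m: -7.5 × 2.4 km = -18°C, so T = 6.5°C.
  Environment, upper layer to 4300 m: -4.4 × 0.9 km = -3.96°C, so T = 2.54°C.
T_parcel − T_env = -8.17 − 2.54 = -10.71°C

-10.71°C (parcel cooler than environment)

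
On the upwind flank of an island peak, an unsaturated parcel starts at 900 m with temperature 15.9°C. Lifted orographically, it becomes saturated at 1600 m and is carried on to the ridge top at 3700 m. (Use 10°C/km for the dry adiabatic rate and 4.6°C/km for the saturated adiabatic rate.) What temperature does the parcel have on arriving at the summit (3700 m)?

-0.76°C

From 900 m to 1600 m (dry): cools by 10 × 0.7 = 7°C, giving 8.9°C.
From 1600 m to 3700 m (saturated): cools by 4.6 × 2.1 = 9.66°C, giving -0.76°C.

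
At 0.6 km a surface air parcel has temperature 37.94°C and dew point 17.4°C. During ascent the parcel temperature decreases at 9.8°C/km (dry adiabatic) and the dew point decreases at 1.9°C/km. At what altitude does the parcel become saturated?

3.2 km

T and T_d converge at 9.8 − 1.9 = 7.9°C per km
Height above start = (37.94 − 17.4) / 7.9 = 2.6 km
LCL altitude = 600 m + 2600 m = 3200 m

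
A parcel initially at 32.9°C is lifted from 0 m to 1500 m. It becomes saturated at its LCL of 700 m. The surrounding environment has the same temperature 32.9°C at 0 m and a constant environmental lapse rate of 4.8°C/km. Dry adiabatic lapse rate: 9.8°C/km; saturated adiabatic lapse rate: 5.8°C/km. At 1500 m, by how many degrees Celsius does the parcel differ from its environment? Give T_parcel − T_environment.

-4.3°C (parcel cooler than environment)

Parcel:
  Dry to 700 m: -9.8 × 0.7 km = -6.86°C, so T = 26.04°C.
  Saturated to 1500 m: -5.8 × 0.8 km = -4.64°C, so T = 21.4°C.
Environment:
  Environment to 1500 m: -4.8 × 1.5 km = -7.2°C, so T = 25.7°C.
T_parcel − T_env = 21.4 − 25.7 = -4.3°C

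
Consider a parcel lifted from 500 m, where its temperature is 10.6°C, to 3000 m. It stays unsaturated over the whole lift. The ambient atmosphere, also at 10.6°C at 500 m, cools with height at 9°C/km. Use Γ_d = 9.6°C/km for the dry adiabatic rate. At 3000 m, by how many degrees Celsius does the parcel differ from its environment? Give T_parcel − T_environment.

-1.5°C (parcel cooler than environment)

Parcel:
  500–3000 m, dry: Δz = 2.5 km ⇒ ΔT = -24°C; T = -13.4°C
Environment:
  500–3000 m, environment: Δz = 2.5 km ⇒ ΔT = -22.5°C; T = -11.9°C
T_parcel − T_env = -13.4 − (-11.9) = -1.5°C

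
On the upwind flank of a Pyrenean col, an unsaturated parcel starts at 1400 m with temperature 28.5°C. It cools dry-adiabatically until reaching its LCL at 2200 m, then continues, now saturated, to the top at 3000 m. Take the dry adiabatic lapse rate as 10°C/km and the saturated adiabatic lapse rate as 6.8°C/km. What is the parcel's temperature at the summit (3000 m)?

Dry to 2200 m: -10 × 0.8 km = -8°C, so T = 20.5°C.
Saturated to 3000 m: -6.8 × 0.8 km = -5.44°C, so T = 15.06°C.

15.06°C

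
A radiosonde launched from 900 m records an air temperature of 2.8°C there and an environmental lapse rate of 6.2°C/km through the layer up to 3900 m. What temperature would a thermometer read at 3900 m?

-15.8°C

900 → 3900 m (environmental, 6.2°C/km): ΔT = -6.2 × 3 = -18.6°C → T = -15.8°C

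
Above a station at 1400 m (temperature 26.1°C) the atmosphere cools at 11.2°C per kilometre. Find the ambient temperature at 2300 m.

1400 → 2300 m (environmental, 11.2°C/km): ΔT = -11.2 × 0.9 = -10.08°C → T = 16.02°C

16.02°C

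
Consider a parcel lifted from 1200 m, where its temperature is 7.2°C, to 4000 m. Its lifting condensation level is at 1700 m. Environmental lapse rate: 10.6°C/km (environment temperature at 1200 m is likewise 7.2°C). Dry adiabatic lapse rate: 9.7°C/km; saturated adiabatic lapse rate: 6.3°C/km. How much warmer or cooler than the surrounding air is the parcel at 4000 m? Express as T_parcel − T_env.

+10.34°C (parcel warmer than environment)

Parcel:
  1200–1700 m, dry: Δz = 0.5 km ⇒ ΔT = -4.85°C; T = 2.35°C
  1700–4000 m, saturated: Δz = 2.3 km ⇒ ΔT = -14.49°C; T = -12.14°C
Environment:
  1200–4000 m, environment: Δz = 2.8 km ⇒ ΔT = -29.68°C; T = -22.48°C
T_parcel − T_env = -12.14 − (-22.48) = +10.34°C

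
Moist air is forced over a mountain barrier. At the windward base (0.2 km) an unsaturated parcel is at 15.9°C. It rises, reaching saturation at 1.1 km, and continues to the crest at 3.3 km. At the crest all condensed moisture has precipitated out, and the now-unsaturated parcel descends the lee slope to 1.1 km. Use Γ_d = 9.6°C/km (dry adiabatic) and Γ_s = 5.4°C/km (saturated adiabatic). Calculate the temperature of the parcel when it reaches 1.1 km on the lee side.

200 → 1100 m (dry, 9.6°C/km): ΔT = -9.6 × 0.9 = -8.64°C → T = 7.26°C
1100 → 3300 m (saturated, 5.4°C/km): ΔT = -5.4 × 2.2 = -11.88°C → T = -4.62°C
3300 → 1100 m (dry descent, 9.6°C/km): ΔT = +9.6 × 2.2 = +21.12°C → T = 16.5°C

16.5°C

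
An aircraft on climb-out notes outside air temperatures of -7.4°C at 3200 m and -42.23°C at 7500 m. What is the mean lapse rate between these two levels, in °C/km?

8.1°C/km

Γ = −ΔT/Δz = (-7.4 − (-42.23)) / (7500 − 3200) m
  = 34.83°C / 4.3 km = 8.1°C/km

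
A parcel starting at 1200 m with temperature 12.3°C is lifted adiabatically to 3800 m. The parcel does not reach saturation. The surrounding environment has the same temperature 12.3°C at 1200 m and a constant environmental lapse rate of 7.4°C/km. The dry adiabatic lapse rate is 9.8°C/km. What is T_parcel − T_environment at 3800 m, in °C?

Parcel:
  1200 → 3800 m (dry, 9.8°C/km): ΔT = -9.8 × 2.6 = -25.48°C → T = -13.18°C
Environment:
  1200 → 3800 m (environment, 7.4°C/km): ΔT = -7.4 × 2.6 = -19.24°C → T = -6.94°C
T_parcel − T_env = -13.18 − (-6.94) = -6.24°C

-6.24°C (parcel cooler than environment)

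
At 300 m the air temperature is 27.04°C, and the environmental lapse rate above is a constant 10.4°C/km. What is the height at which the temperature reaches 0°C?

Height above start = (27.04 − 0) / 10.4 = 2.6 km
Altitude = 300 m + 2600 m = 2900 m

2900 m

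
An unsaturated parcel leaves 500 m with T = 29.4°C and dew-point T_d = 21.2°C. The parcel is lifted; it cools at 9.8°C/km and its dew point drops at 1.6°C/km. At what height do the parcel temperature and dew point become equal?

1500 m

T and T_d converge at 9.8 − 1.6 = 8.2°C per km
Height above start = (29.4 − 21.2) / 8.2 = 1 km
LCL altitude = 500 m + 1000 m = 1500 m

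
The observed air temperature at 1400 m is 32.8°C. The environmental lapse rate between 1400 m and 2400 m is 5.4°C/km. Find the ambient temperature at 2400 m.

From 1400 m to 2400 m (environmental): cools by 5.4 × 1 = 5.4°C, giving 27.4°C.

27.4°C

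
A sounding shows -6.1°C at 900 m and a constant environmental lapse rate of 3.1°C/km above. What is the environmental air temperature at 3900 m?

Environmental to 3900 m: -3.1 × 3 km = -9.3°C, so T = -15.4°C.

-15.4°C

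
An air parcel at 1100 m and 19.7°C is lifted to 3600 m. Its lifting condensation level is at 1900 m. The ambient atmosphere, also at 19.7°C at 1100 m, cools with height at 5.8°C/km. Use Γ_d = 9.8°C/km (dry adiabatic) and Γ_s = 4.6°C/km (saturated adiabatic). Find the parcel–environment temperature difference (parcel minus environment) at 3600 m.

Parcel:
  1100 → 1900 m (dry, 9.8°C/km): ΔT = -9.8 × 0.8 = -7.84°C → T = 11.86°C
  1900 → 3600 m (saturated, 4.6°C/km): ΔT = -4.6 × 1.7 = -7.82°C → T = 4.04°C
Environment:
  1100 → 3600 m (environment, 5.8°C/km): ΔT = -5.8 × 2.5 = -14.5°C → T = 5.2°C
T_parcel − T_env = 4.04 − 5.2 = -1.16°C

-1.16°C (parcel cooler than environment)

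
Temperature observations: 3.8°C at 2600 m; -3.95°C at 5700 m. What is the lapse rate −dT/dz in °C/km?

2.5°C/km

Γ = −ΔT/Δz = (3.8 − (-3.95)) / (5700 − 2600) m
  = 7.75°C / 3.1 km = 2.5°C/km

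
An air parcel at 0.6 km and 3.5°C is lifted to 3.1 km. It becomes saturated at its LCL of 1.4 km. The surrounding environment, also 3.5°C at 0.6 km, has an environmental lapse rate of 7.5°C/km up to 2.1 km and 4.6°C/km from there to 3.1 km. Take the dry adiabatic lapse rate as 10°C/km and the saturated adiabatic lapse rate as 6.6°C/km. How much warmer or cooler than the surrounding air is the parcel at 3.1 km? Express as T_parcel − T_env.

Parcel:
  600 → 1400 m (dry, 10°C/km): ΔT = -10 × 0.8 = -8°C → T = -4.5°C
  1400 → 3100 m (saturated, 6.6°C/km): ΔT = -6.6 × 1.7 = -11.22°C → T = -15.72°C
Environment:
  600 → 2100 m (environment, lower layer, 7.5°C/km): ΔT = -7.5 × 1.5 = -11.25°C → T = -7.75°C
  2100 → 3100 m (environment, upper layer, 4.6°C/km): ΔT = -4.6 × 1 = -4.6°C → T = -12.35°C
T_parcel − T_env = -15.72 − (-12.35) = -3.37°C

-3.37°C (parcel cooler than environment)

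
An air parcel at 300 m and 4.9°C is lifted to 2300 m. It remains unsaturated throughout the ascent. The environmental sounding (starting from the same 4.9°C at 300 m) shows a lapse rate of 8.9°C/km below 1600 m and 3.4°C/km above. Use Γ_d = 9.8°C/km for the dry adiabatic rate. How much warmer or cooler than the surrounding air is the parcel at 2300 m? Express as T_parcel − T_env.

Parcel:
  300 → 2300 m (dry, 9.8°C/km): ΔT = -9.8 × 2 = -19.6°C → T = -14.7°C
Environment:
  300 → 1600 m (environment, lower layer, 8.9°C/km): ΔT = -8.9 × 1.3 = -11.57°C → T = -6.67°C
  1600 → 2300 m (environment, upper layer, 3.4°C/km): ΔT = -3.4 × 0.7 = -2.38°C → T = -9.05°C
T_parcel − T_env = -14.7 − (-9.05) = -5.65°C

-5.65°C (parcel cooler than environment)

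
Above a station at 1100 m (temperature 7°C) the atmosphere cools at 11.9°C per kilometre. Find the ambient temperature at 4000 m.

-27.51°C

1100–4000 m, environmental: Δz = 2.9 km ⇒ ΔT = -34.51°C; T = -27.51°C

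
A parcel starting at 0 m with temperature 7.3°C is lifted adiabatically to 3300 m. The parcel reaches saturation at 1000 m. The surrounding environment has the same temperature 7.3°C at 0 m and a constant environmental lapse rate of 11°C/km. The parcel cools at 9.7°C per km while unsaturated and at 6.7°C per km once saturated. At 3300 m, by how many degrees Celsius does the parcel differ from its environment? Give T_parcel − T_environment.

+11.19°C (parcel warmer than environment)

Parcel:
  From 0 m to 1000 m (dry): cools by 9.7 × 1 = 9.7°C, giving -2.4°C.
  From 1000 m to 3300 m (saturated): cools by 6.7 × 2.3 = 15.41°C, giving -17.81°C.
Environment:
  From 0 m to 3300 m (environment): cools by 11 × 3.3 = 36.3°C, giving -29°C.
T_parcel − T_env = -17.81 − (-29) = +11.19°C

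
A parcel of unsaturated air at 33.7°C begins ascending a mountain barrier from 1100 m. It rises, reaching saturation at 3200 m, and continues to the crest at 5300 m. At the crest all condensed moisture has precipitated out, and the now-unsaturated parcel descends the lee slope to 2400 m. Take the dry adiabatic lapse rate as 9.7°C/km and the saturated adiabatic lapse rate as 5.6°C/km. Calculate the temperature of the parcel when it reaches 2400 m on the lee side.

29.7°C

Dry to 3200 m: -9.7 × 2.1 km = -20.37°C, so T = 13.33°C.
Saturated to 5300 m: -5.6 × 2.1 km = -11.76°C, so T = 1.57°C.
Dry descent to 2400 m: +9.7 × 2.9 km = +28.13°C, so T = 29.7°C.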